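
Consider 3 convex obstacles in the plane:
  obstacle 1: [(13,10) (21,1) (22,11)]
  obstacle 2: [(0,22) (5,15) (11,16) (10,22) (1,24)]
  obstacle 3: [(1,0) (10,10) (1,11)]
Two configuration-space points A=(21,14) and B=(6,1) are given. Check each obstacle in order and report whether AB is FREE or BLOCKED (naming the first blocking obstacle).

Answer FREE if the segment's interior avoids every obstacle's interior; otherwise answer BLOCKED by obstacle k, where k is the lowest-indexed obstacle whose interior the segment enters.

Obstacle 1 [(13,10) (21,1) (22,11)]:
  edge (13,10)–(21,1): crosses AB
  edge (21,1)–(22,11): clear
  edge (22,11)–(13,10): crosses AB
  → BLOCKED
Obstacle 2 [(0,22) (5,15) (11,16) (10,22) (1,24)]:
  edge (0,22)–(5,15): clear
  edge (5,15)–(11,16): clear
  edge (11,16)–(10,22): clear
  edge (10,22)–(1,24): clear
  edge (1,24)–(0,22): clear
  midpoint (27/2,15/2) outside
  → clear
Obstacle 3 [(1,0) (10,10) (1,11)]:
  edge (1,0)–(10,10): clear
  edge (10,10)–(1,11): clear
  edge (1,11)–(1,0): clear
  midpoint (27/2,15/2) outside
  → clear

BLOCKED by obstacle 1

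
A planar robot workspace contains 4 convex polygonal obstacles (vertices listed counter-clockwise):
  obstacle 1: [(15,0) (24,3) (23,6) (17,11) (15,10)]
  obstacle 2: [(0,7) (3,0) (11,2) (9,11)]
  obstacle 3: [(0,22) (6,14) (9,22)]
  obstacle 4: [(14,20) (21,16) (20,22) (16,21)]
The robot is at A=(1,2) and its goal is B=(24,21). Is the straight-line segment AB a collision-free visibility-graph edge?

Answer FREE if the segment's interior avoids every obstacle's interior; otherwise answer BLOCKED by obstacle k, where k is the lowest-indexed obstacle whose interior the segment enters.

BLOCKED by obstacle 2

Obstacle 1 [(15,0) (24,3) (23,6) (17,11) (15,10)]:
  edge (15,0)–(24,3): clear
  edge (24,3)–(23,6): clear
  edge (23,6)–(17,11): clear
  edge (17,11)–(15,10): clear
  edge (15,10)–(15,0): clear
  midpoint (25/2,23/2) outside
  → clear
Obstacle 2 [(0,7) (3,0) (11,2) (9,11)]:
  edge (0,7)–(3,0): crosses AB
  edge (3,0)–(11,2): clear
  edge (11,2)–(9,11): crosses AB
  edge (9,11)–(0,7): clear
  → BLOCKED
Obstacle 3 [(0,22) (6,14) (9,22)]:
  edge (0,22)–(6,14): clear
  edge (6,14)–(9,22): clear
  edge (9,22)–(0,22): clear
  midpoint (25/2,23/2) outside
  → clear
Obstacle 4 [(14,20) (21,16) (20,22) (16,21)]:
  edge (14,20)–(21,16): crosses AB
  edge (21,16)–(20,22): crosses AB
  edge (20,22)–(16,21): clear
  edge (16,21)–(14,20): clear
  → BLOCKED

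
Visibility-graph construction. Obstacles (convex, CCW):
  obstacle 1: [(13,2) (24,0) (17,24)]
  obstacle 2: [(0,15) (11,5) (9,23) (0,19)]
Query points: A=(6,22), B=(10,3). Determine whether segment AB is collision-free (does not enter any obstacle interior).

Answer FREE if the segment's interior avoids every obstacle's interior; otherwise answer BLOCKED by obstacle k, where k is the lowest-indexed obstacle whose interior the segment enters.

BLOCKED by obstacle 2

Obstacle 1 [(13,2) (24,0) (17,24)]:
  edge (13,2)–(24,0): clear
  edge (24,0)–(17,24): clear
  edge (17,24)–(13,2): clear
  midpoint (8,25/2) outside
  → clear
Obstacle 2 [(0,15) (11,5) (9,23) (0,19)]:
  edge (0,15)–(11,5): crosses AB
  edge (11,5)–(9,23): clear
  edge (9,23)–(0,19): crosses AB
  edge (0,19)–(0,15): clear
  → BLOCKED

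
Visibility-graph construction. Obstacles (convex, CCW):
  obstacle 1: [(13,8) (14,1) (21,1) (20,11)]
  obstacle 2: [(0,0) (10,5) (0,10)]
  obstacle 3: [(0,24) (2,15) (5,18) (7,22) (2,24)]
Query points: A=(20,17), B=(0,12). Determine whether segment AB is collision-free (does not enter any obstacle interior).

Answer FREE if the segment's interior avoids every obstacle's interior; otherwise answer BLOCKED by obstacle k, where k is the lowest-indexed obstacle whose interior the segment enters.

FREE

Obstacle 1 [(13,8) (14,1) (21,1) (20,11)]:
  edge (13,8)–(14,1): clear
  edge (14,1)–(21,1): clear
  edge (21,1)–(20,11): clear
  edge (20,11)–(13,8): clear
  midpoint (10,29/2) outside
  → clear
Obstacle 2 [(0,0) (10,5) (0,10)]:
  edge (0,0)–(10,5): clear
  edge (10,5)–(0,10): clear
  edge (0,10)–(0,0): clear
  midpoint (10,29/2) outside
  → clear
Obstacle 3 [(0,24) (2,15) (5,18) (7,22) (2,24)]:
  edge (0,24)–(2,15): clear
  edge (2,15)–(5,18): clear
  edge (5,18)–(7,22): clear
  edge (7,22)–(2,24): clear
  edge (2,24)–(0,24): clear
  midpoint (10,29/2) outside
  → clear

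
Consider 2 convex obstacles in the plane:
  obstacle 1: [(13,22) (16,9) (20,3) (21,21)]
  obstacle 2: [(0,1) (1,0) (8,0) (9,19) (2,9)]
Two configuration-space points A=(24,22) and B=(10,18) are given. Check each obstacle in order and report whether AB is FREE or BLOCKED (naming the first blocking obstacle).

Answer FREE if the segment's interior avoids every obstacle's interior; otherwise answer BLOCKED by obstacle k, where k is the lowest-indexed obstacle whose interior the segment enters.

Obstacle 1 [(13,22) (16,9) (20,3) (21,21)]:
  edge (13,22)–(16,9): crosses AB
  edge (16,9)–(20,3): clear
  edge (20,3)–(21,21): clear
  edge (21,21)–(13,22): crosses AB
  → BLOCKED
Obstacle 2 [(0,1) (1,0) (8,0) (9,19) (2,9)]:
  edge (0,1)–(1,0): clear
  edge (1,0)–(8,0): clear
  edge (8,0)–(9,19): clear
  edge (9,19)–(2,9): clear
  edge (2,9)–(0,1): clear
  midpoint (17,20) outside
  → clear

BLOCKED by obstacle 1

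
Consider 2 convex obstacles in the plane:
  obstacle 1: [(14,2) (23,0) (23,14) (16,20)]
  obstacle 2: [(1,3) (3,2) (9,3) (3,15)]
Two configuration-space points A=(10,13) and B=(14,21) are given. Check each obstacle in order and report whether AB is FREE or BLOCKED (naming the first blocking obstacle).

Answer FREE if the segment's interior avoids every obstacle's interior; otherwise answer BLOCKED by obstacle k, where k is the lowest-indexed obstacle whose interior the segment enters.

Obstacle 1 [(14,2) (23,0) (23,14) (16,20)]:
  edge (14,2)–(23,0): clear
  edge (23,0)–(23,14): clear
  edge (23,14)–(16,20): clear
  edge (16,20)–(14,2): clear
  midpoint (12,17) outside
  → clear
Obstacle 2 [(1,3) (3,2) (9,3) (3,15)]:
  edge (1,3)–(3,2): clear
  edge (3,2)–(9,3): clear
  edge (9,3)–(3,15): clear
  edge (3,15)–(1,3): clear
  midpoint (12,17) outside
  → clear

FREE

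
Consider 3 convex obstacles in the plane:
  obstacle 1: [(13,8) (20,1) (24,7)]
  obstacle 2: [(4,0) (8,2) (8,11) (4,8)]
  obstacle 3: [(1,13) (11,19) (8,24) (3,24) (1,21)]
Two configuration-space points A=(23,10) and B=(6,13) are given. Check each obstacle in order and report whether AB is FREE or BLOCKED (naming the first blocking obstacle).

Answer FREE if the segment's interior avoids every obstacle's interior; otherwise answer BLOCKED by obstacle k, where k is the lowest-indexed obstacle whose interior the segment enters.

FREE

Obstacle 1 [(13,8) (20,1) (24,7)]:
  edge (13,8)–(20,1): clear
  edge (20,1)–(24,7): clear
  edge (24,7)–(13,8): clear
  midpoint (29/2,23/2) outside
  → clear
Obstacle 2 [(4,0) (8,2) (8,11) (4,8)]:
  edge (4,0)–(8,2): clear
  edge (8,2)–(8,11): clear
  edge (8,11)–(4,8): clear
  edge (4,8)–(4,0): clear
  midpoint (29/2,23/2) outside
  → clear
Obstacle 3 [(1,13) (11,19) (8,24) (3,24) (1,21)]:
  edge (1,13)–(11,19): clear
  edge (11,19)–(8,24): clear
  edge (8,24)–(3,24): clear
  edge (3,24)–(1,21): clear
  edge (1,21)–(1,13): clear
  midpoint (29/2,23/2) outside
  → clear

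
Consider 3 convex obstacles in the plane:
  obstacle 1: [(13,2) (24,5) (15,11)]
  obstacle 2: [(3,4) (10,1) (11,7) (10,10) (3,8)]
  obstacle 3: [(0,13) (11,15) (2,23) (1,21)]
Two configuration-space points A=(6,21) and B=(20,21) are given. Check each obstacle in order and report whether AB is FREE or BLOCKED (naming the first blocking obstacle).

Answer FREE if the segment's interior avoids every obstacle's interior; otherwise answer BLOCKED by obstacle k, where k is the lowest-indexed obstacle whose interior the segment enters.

FREE

Obstacle 1 [(13,2) (24,5) (15,11)]:
  edge (13,2)–(24,5): clear
  edge (24,5)–(15,11): clear
  edge (15,11)–(13,2): clear
  midpoint (13,21) outside
  → clear
Obstacle 2 [(3,4) (10,1) (11,7) (10,10) (3,8)]:
  edge (3,4)–(10,1): clear
  edge (10,1)–(11,7): clear
  edge (11,7)–(10,10): clear
  edge (10,10)–(3,8): clear
  edge (3,8)–(3,4): clear
  midpoint (13,21) outside
  → clear
Obstacle 3 [(0,13) (11,15) (2,23) (1,21)]:
  edge (0,13)–(11,15): clear
  edge (11,15)–(2,23): clear
  edge (2,23)–(1,21): clear
  edge (1,21)–(0,13): clear
  midpoint (13,21) outside
  → clear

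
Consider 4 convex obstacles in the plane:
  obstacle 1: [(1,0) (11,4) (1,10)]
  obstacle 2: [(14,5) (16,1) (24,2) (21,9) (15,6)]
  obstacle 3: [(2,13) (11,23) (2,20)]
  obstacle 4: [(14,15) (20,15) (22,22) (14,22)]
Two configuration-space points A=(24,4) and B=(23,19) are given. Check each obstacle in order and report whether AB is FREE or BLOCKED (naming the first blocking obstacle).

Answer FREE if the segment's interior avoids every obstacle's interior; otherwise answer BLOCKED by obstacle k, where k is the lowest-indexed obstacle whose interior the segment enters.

FREE

Obstacle 1 [(1,0) (11,4) (1,10)]:
  edge (1,0)–(11,4): clear
  edge (11,4)–(1,10): clear
  edge (1,10)–(1,0): clear
  midpoint (47/2,23/2) outside
  → clear
Obstacle 2 [(14,5) (16,1) (24,2) (21,9) (15,6)]:
  edge (14,5)–(16,1): clear
  edge (16,1)–(24,2): clear
  edge (24,2)–(21,9): clear
  edge (21,9)–(15,6): clear
  edge (15,6)–(14,5): clear
  midpoint (47/2,23/2) outside
  → clear
Obstacle 3 [(2,13) (11,23) (2,20)]:
  edge (2,13)–(11,23): clear
  edge (11,23)–(2,20): clear
  edge (2,20)–(2,13): clear
  midpoint (47/2,23/2) outside
  → clear
Obstacle 4 [(14,15) (20,15) (22,22) (14,22)]:
  edge (14,15)–(20,15): clear
  edge (20,15)–(22,22): clear
  edge (22,22)–(14,22): clear
  edge (14,22)–(14,15): clear
  midpoint (47/2,23/2) outside
  → clear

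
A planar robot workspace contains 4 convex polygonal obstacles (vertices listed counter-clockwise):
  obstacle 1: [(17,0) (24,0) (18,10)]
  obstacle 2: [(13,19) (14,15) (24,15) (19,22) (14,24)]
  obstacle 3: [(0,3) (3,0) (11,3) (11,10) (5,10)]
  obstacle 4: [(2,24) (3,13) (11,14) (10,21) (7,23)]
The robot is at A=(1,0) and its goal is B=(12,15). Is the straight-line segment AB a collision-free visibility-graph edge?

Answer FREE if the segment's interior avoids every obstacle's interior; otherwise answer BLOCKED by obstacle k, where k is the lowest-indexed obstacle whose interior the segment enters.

BLOCKED by obstacle 3

Obstacle 1 [(17,0) (24,0) (18,10)]:
  edge (17,0)–(24,0): clear
  edge (24,0)–(18,10): clear
  edge (18,10)–(17,0): clear
  midpoint (13/2,15/2) outside
  → clear
Obstacle 2 [(13,19) (14,15) (24,15) (19,22) (14,24)]:
  edge (13,19)–(14,15): clear
  edge (14,15)–(24,15): clear
  edge (24,15)–(19,22): clear
  edge (19,22)–(14,24): clear
  edge (14,24)–(13,19): clear
  midpoint (13/2,15/2) outside
  → clear
Obstacle 3 [(0,3) (3,0) (11,3) (11,10) (5,10)]:
  edge (0,3)–(3,0): crosses AB
  edge (3,0)–(11,3): clear
  edge (11,3)–(11,10): clear
  edge (11,10)–(5,10): crosses AB
  edge (5,10)–(0,3): clear
  → BLOCKED
Obstacle 4 [(2,24) (3,13) (11,14) (10,21) (7,23)]:
  edge (2,24)–(3,13): clear
  edge (3,13)–(11,14): clear
  edge (11,14)–(10,21): clear
  edge (10,21)–(7,23): clear
  edge (7,23)–(2,24): clear
  midpoint (13/2,15/2) outside
  → clear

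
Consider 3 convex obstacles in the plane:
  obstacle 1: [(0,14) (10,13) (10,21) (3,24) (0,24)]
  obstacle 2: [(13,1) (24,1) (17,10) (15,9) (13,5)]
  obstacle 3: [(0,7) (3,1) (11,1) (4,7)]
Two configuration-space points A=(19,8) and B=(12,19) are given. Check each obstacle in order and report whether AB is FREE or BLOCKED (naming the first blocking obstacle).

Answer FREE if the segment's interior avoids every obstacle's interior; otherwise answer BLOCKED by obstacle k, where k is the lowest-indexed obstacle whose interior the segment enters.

Obstacle 1 [(0,14) (10,13) (10,21) (3,24) (0,24)]:
  edge (0,14)–(10,13): clear
  edge (10,13)–(10,21): clear
  edge (10,21)–(3,24): clear
  edge (3,24)–(0,24): clear
  edge (0,24)–(0,14): clear
  midpoint (31/2,27/2) outside
  → clear
Obstacle 2 [(13,1) (24,1) (17,10) (15,9) (13,5)]:
  edge (13,1)–(24,1): clear
  edge (24,1)–(17,10): clear
  edge (17,10)–(15,9): clear
  edge (15,9)–(13,5): clear
  edge (13,5)–(13,1): clear
  midpoint (31/2,27/2) outside
  → clear
Obstacle 3 [(0,7) (3,1) (11,1) (4,7)]:
  edge (0,7)–(3,1): clear
  edge (3,1)–(11,1): clear
  edge (11,1)–(4,7): clear
  edge (4,7)–(0,7): clear
  midpoint (31/2,27/2) outside
  → clear

FREE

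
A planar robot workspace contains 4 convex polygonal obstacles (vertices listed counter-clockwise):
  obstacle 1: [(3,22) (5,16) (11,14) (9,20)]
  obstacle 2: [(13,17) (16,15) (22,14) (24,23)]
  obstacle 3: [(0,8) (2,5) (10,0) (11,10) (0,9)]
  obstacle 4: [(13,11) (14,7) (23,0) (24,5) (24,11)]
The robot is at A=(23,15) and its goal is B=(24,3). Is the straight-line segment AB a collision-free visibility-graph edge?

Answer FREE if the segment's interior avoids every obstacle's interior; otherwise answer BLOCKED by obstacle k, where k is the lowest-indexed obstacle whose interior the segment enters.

Obstacle 1 [(3,22) (5,16) (11,14) (9,20)]:
  edge (3,22)–(5,16): clear
  edge (5,16)–(11,14): clear
  edge (11,14)–(9,20): clear
  edge (9,20)–(3,22): clear
  midpoint (47/2,9) outside
  → clear
Obstacle 2 [(13,17) (16,15) (22,14) (24,23)]:
  edge (13,17)–(16,15): clear
  edge (16,15)–(22,14): clear
  edge (22,14)–(24,23): clear
  edge (24,23)–(13,17): clear
  midpoint (47/2,9) outside
  → clear
Obstacle 3 [(0,8) (2,5) (10,0) (11,10) (0,9)]:
  edge (0,8)–(2,5): clear
  edge (2,5)–(10,0): clear
  edge (10,0)–(11,10): clear
  edge (11,10)–(0,9): clear
  edge (0,9)–(0,8): clear
  midpoint (47/2,9) outside
  → clear
Obstacle 4 [(13,11) (14,7) (23,0) (24,5) (24,11)]:
  edge (13,11)–(14,7): clear
  edge (14,7)–(23,0): clear
  edge (23,0)–(24,5): crosses AB
  edge (24,5)–(24,11): clear
  edge (24,11)–(13,11): crosses AB
  → BLOCKED

BLOCKED by obstacle 4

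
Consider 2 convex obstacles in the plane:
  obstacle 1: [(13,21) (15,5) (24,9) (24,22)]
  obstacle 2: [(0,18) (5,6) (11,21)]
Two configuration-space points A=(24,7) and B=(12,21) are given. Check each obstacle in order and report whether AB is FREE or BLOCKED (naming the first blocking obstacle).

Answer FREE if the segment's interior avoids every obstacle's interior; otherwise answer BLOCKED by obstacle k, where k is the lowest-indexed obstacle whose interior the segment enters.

BLOCKED by obstacle 1

Obstacle 1 [(13,21) (15,5) (24,9) (24,22)]:
  edge (13,21)–(15,5): crosses AB
  edge (15,5)–(24,9): crosses AB
  edge (24,9)–(24,22): clear
  edge (24,22)–(13,21): clear
  → BLOCKED
Obstacle 2 [(0,18) (5,6) (11,21)]:
  edge (0,18)–(5,6): clear
  edge (5,6)–(11,21): clear
  edge (11,21)–(0,18): clear
  midpoint (18,14) outside
  → clear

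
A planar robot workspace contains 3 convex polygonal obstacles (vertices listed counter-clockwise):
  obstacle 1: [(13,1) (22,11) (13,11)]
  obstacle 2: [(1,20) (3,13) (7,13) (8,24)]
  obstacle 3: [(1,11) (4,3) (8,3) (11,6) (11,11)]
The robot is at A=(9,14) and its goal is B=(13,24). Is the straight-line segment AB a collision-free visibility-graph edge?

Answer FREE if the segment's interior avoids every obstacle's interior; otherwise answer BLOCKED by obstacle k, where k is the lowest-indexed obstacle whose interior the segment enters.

FREE

Obstacle 1 [(13,1) (22,11) (13,11)]:
  edge (13,1)–(22,11): clear
  edge (22,11)–(13,11): clear
  edge (13,11)–(13,1): clear
  midpoint (11,19) outside
  → clear
Obstacle 2 [(1,20) (3,13) (7,13) (8,24)]:
  edge (1,20)–(3,13): clear
  edge (3,13)–(7,13): clear
  edge (7,13)–(8,24): clear
  edge (8,24)–(1,20): clear
  midpoint (11,19) outside
  → clear
Obstacle 3 [(1,11) (4,3) (8,3) (11,6) (11,11)]:
  edge (1,11)–(4,3): clear
  edge (4,3)–(8,3): clear
  edge (8,3)–(11,6): clear
  edge (11,6)–(11,11): clear
  edge (11,11)–(1,11): clear
  midpoint (11,19) outside
  → clear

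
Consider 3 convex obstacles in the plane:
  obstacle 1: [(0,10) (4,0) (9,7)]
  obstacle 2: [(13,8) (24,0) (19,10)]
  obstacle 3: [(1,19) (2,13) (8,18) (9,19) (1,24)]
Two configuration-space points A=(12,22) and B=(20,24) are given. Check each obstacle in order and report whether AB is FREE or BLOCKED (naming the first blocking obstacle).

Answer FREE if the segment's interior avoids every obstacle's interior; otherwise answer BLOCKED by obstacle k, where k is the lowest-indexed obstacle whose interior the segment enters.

Obstacle 1 [(0,10) (4,0) (9,7)]:
  edge (0,10)–(4,0): clear
  edge (4,0)–(9,7): clear
  edge (9,7)–(0,10): clear
  midpoint (16,23) outside
  → clear
Obstacle 2 [(13,8) (24,0) (19,10)]:
  edge (13,8)–(24,0): clear
  edge (24,0)–(19,10): clear
  edge (19,10)–(13,8): clear
  midpoint (16,23) outside
  → clear
Obstacle 3 [(1,19) (2,13) (8,18) (9,19) (1,24)]:
  edge (1,19)–(2,13): clear
  edge (2,13)–(8,18): clear
  edge (8,18)–(9,19): clear
  edge (9,19)–(1,24): clear
  edge (1,24)–(1,19): clear
  midpoint (16,23) outside
  → clear

FREE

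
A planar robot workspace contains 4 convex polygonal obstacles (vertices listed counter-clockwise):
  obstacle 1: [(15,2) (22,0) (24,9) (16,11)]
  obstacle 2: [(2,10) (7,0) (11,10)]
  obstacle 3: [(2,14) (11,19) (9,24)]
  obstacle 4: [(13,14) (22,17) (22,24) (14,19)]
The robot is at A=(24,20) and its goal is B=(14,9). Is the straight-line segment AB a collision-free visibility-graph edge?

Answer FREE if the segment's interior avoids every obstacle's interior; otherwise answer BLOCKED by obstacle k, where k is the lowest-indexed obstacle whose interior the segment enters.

Obstacle 1 [(15,2) (22,0) (24,9) (16,11)]:
  edge (15,2)–(22,0): clear
  edge (22,0)–(24,9): clear
  edge (24,9)–(16,11): clear
  edge (16,11)–(15,2): clear
  midpoint (19,29/2) outside
  → clear
Obstacle 2 [(2,10) (7,0) (11,10)]:
  edge (2,10)–(7,0): clear
  edge (7,0)–(11,10): clear
  edge (11,10)–(2,10): clear
  midpoint (19,29/2) outside
  → clear
Obstacle 3 [(2,14) (11,19) (9,24)]:
  edge (2,14)–(11,19): clear
  edge (11,19)–(9,24): clear
  edge (9,24)–(2,14): clear
  midpoint (19,29/2) outside
  → clear
Obstacle 4 [(13,14) (22,17) (22,24) (14,19)]:
  edge (13,14)–(22,17): crosses AB
  edge (22,17)–(22,24): crosses AB
  edge (22,24)–(14,19): clear
  edge (14,19)–(13,14): clear
  → BLOCKED

BLOCKED by obstacle 4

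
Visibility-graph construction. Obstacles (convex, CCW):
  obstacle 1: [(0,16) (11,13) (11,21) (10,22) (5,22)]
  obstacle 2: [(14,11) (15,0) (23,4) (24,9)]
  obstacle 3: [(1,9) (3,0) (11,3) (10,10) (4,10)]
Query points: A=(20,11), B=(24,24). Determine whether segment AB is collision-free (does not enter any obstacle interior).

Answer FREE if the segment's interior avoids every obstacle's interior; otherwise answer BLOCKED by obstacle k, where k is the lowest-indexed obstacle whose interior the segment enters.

FREE

Obstacle 1 [(0,16) (11,13) (11,21) (10,22) (5,22)]:
  edge (0,16)–(11,13): clear
  edge (11,13)–(11,21): clear
  edge (11,21)–(10,22): clear
  edge (10,22)–(5,22): clear
  edge (5,22)–(0,16): clear
  midpoint (22,35/2) outside
  → clear
Obstacle 2 [(14,11) (15,0) (23,4) (24,9)]:
  edge (14,11)–(15,0): clear
  edge (15,0)–(23,4): clear
  edge (23,4)–(24,9): clear
  edge (24,9)–(14,11): clear
  midpoint (22,35/2) outside
  → clear
Obstacle 3 [(1,9) (3,0) (11,3) (10,10) (4,10)]:
  edge (1,9)–(3,0): clear
  edge (3,0)–(11,3): clear
  edge (11,3)–(10,10): clear
  edge (10,10)–(4,10): clear
  edge (4,10)–(1,9): clear
  midpoint (22,35/2) outside
  → clear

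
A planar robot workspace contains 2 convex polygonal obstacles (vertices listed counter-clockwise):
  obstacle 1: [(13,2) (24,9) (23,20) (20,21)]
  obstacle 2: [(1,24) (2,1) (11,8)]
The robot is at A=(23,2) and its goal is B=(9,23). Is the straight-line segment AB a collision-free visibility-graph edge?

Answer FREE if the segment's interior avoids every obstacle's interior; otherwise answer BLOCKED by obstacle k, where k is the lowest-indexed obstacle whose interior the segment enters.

Obstacle 1 [(13,2) (24,9) (23,20) (20,21)]:
  edge (13,2)–(24,9): crosses AB
  edge (24,9)–(23,20): clear
  edge (23,20)–(20,21): clear
  edge (20,21)–(13,2): crosses AB
  → BLOCKED
Obstacle 2 [(1,24) (2,1) (11,8)]:
  edge (1,24)–(2,1): clear
  edge (2,1)–(11,8): clear
  edge (11,8)–(1,24): clear
  midpoint (16,25/2) outside
  → clear

BLOCKED by obstacle 1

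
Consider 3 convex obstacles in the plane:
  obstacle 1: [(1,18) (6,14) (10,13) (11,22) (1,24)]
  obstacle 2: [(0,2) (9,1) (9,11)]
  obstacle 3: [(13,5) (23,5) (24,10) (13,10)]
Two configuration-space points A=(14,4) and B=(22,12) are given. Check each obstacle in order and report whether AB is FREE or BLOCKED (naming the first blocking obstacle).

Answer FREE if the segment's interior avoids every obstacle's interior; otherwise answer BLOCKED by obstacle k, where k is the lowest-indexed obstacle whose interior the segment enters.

Obstacle 1 [(1,18) (6,14) (10,13) (11,22) (1,24)]:
  edge (1,18)–(6,14): clear
  edge (6,14)–(10,13): clear
  edge (10,13)–(11,22): clear
  edge (11,22)–(1,24): clear
  edge (1,24)–(1,18): clear
  midpoint (18,8) outside
  → clear
Obstacle 2 [(0,2) (9,1) (9,11)]:
  edge (0,2)–(9,1): clear
  edge (9,1)–(9,11): clear
  edge (9,11)–(0,2): clear
  midpoint (18,8) outside
  → clear
Obstacle 3 [(13,5) (23,5) (24,10) (13,10)]:
  edge (13,5)–(23,5): crosses AB
  edge (23,5)–(24,10): clear
  edge (24,10)–(13,10): crosses AB
  edge (13,10)–(13,5): clear
  → BLOCKED

BLOCKED by obstacle 3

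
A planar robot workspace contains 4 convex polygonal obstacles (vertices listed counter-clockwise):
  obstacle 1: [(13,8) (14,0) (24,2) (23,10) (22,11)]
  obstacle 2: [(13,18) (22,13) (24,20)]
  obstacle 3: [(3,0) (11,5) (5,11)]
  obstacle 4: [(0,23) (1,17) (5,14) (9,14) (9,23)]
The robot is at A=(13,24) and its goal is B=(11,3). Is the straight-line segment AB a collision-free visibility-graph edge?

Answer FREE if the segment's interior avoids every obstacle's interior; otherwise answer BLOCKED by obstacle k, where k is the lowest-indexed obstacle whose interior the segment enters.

FREE

Obstacle 1 [(13,8) (14,0) (24,2) (23,10) (22,11)]:
  edge (13,8)–(14,0): clear
  edge (14,0)–(24,2): clear
  edge (24,2)–(23,10): clear
  edge (23,10)–(22,11): clear
  edge (22,11)–(13,8): clear
  midpoint (12,27/2) outside
  → clear
Obstacle 2 [(13,18) (22,13) (24,20)]:
  edge (13,18)–(22,13): clear
  edge (22,13)–(24,20): clear
  edge (24,20)–(13,18): clear
  midpoint (12,27/2) outside
  → clear
Obstacle 3 [(3,0) (11,5) (5,11)]:
  edge (3,0)–(11,5): clear
  edge (11,5)–(5,11): clear
  edge (5,11)–(3,0): clear
  midpoint (12,27/2) outside
  → clear
Obstacle 4 [(0,23) (1,17) (5,14) (9,14) (9,23)]:
  edge (0,23)–(1,17): clear
  edge (1,17)–(5,14): clear
  edge (5,14)–(9,14): clear
  edge (9,14)–(9,23): clear
  edge (9,23)–(0,23): clear
  midpoint (12,27/2) outside
  → clear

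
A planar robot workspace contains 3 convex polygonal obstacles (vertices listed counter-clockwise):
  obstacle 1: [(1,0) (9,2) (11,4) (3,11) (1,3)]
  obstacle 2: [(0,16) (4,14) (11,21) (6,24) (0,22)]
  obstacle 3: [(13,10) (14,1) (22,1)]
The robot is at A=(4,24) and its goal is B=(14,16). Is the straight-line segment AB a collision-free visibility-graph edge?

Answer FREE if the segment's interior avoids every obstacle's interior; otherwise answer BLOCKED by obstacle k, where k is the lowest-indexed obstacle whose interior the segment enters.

Obstacle 1 [(1,0) (9,2) (11,4) (3,11) (1,3)]:
  edge (1,0)–(9,2): clear
  edge (9,2)–(11,4): clear
  edge (11,4)–(3,11): clear
  edge (3,11)–(1,3): clear
  edge (1,3)–(1,0): clear
  midpoint (9,20) outside
  → clear
Obstacle 2 [(0,16) (4,14) (11,21) (6,24) (0,22)]:
  edge (0,16)–(4,14): clear
  edge (4,14)–(11,21): crosses AB
  edge (11,21)–(6,24): clear
  edge (6,24)–(0,22): crosses AB
  edge (0,22)–(0,16): clear
  → BLOCKED
Obstacle 3 [(13,10) (14,1) (22,1)]:
  edge (13,10)–(14,1): clear
  edge (14,1)–(22,1): clear
  edge (22,1)–(13,10): clear
  midpoint (9,20) outside
  → clear

BLOCKED by obstacle 2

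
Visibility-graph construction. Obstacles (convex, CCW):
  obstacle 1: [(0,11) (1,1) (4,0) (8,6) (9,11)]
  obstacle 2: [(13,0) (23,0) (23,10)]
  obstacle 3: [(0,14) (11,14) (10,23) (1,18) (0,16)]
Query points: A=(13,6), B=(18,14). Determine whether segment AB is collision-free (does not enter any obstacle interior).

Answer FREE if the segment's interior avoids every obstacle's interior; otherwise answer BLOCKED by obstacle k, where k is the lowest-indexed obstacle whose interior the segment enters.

FREE

Obstacle 1 [(0,11) (1,1) (4,0) (8,6) (9,11)]:
  edge (0,11)–(1,1): clear
  edge (1,1)–(4,0): clear
  edge (4,0)–(8,6): clear
  edge (8,6)–(9,11): clear
  edge (9,11)–(0,11): clear
  midpoint (31/2,10) outside
  → clear
Obstacle 2 [(13,0) (23,0) (23,10)]:
  edge (13,0)–(23,0): clear
  edge (23,0)–(23,10): clear
  edge (23,10)–(13,0): clear
  midpoint (31/2,10) outside
  → clear
Obstacle 3 [(0,14) (11,14) (10,23) (1,18) (0,16)]:
  edge (0,14)–(11,14): clear
  edge (11,14)–(10,23): clear
  edge (10,23)–(1,18): clear
  edge (1,18)–(0,16): clear
  edge (0,16)–(0,14): clear
  midpoint (31/2,10) outside
  → clear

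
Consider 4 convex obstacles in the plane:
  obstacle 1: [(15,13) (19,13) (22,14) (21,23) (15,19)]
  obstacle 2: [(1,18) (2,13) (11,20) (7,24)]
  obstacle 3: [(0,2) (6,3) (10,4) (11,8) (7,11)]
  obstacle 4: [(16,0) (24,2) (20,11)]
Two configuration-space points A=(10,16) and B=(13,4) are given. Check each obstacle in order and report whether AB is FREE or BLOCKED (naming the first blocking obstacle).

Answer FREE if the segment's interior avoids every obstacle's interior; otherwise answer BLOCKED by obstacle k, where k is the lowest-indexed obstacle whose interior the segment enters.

FREE

Obstacle 1 [(15,13) (19,13) (22,14) (21,23) (15,19)]:
  edge (15,13)–(19,13): clear
  edge (19,13)–(22,14): clear
  edge (22,14)–(21,23): clear
  edge (21,23)–(15,19): clear
  edge (15,19)–(15,13): clear
  midpoint (23/2,10) outside
  → clear
Obstacle 2 [(1,18) (2,13) (11,20) (7,24)]:
  edge (1,18)–(2,13): clear
  edge (2,13)–(11,20): clear
  edge (11,20)–(7,24): clear
  edge (7,24)–(1,18): clear
  midpoint (23/2,10) outside
  → clear
Obstacle 3 [(0,2) (6,3) (10,4) (11,8) (7,11)]:
  edge (0,2)–(6,3): clear
  edge (6,3)–(10,4): clear
  edge (10,4)–(11,8): clear
  edge (11,8)–(7,11): clear
  edge (7,11)–(0,2): clear
  midpoint (23/2,10) outside
  → clear
Obstacle 4 [(16,0) (24,2) (20,11)]:
  edge (16,0)–(24,2): clear
  edge (24,2)–(20,11): clear
  edge (20,11)–(16,0): clear
  midpoint (23/2,10) outside
  → clear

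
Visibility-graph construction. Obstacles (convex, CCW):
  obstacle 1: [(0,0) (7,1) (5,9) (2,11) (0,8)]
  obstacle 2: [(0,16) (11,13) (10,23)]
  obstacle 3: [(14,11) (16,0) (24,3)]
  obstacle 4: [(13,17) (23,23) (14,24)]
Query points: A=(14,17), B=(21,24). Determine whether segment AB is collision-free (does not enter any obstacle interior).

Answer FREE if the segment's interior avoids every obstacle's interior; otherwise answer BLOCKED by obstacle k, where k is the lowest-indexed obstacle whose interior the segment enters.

Obstacle 1 [(0,0) (7,1) (5,9) (2,11) (0,8)]:
  edge (0,0)–(7,1): clear
  edge (7,1)–(5,9): clear
  edge (5,9)–(2,11): clear
  edge (2,11)–(0,8): clear
  edge (0,8)–(0,0): clear
  midpoint (35/2,41/2) outside
  → clear
Obstacle 2 [(0,16) (11,13) (10,23)]:
  edge (0,16)–(11,13): clear
  edge (11,13)–(10,23): clear
  edge (10,23)–(0,16): clear
  midpoint (35/2,41/2) outside
  → clear
Obstacle 3 [(14,11) (16,0) (24,3)]:
  edge (14,11)–(16,0): clear
  edge (16,0)–(24,3): clear
  edge (24,3)–(14,11): clear
  midpoint (35/2,41/2) outside
  → clear
Obstacle 4 [(13,17) (23,23) (14,24)]:
  edge (13,17)–(23,23): crosses AB
  edge (23,23)–(14,24): crosses AB
  edge (14,24)–(13,17): clear
  → BLOCKED

BLOCKED by obstacle 4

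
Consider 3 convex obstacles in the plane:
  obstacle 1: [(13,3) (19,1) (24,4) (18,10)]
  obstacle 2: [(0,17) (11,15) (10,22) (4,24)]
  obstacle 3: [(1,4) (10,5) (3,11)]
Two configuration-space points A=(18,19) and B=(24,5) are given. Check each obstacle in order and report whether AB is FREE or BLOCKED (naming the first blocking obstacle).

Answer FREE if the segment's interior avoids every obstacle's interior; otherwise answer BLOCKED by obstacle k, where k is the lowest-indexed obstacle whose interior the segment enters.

FREE

Obstacle 1 [(13,3) (19,1) (24,4) (18,10)]:
  edge (13,3)–(19,1): clear
  edge (19,1)–(24,4): clear
  edge (24,4)–(18,10): clear
  edge (18,10)–(13,3): clear
  midpoint (21,12) outside
  → clear
Obstacle 2 [(0,17) (11,15) (10,22) (4,24)]:
  edge (0,17)–(11,15): clear
  edge (11,15)–(10,22): clear
  edge (10,22)–(4,24): clear
  edge (4,24)–(0,17): clear
  midpoint (21,12) outside
  → clear
Obstacle 3 [(1,4) (10,5) (3,11)]:
  edge (1,4)–(10,5): clear
  edge (10,5)–(3,11): clear
  edge (3,11)–(1,4): clear
  midpoint (21,12) outside
  → clear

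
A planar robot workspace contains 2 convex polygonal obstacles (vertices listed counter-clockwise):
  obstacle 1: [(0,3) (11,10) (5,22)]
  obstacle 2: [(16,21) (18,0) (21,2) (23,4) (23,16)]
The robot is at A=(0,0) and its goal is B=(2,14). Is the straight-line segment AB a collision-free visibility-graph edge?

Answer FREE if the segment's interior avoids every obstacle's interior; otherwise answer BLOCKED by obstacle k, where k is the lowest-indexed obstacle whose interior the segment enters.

Obstacle 1 [(0,3) (11,10) (5,22)]:
  edge (0,3)–(11,10): crosses AB
  edge (11,10)–(5,22): clear
  edge (5,22)–(0,3): crosses AB
  → BLOCKED
Obstacle 2 [(16,21) (18,0) (21,2) (23,4) (23,16)]:
  edge (16,21)–(18,0): clear
  edge (18,0)–(21,2): clear
  edge (21,2)–(23,4): clear
  edge (23,4)–(23,16): clear
  edge (23,16)–(16,21): clear
  midpoint (1,7) outside
  → clear

BLOCKED by obstacle 1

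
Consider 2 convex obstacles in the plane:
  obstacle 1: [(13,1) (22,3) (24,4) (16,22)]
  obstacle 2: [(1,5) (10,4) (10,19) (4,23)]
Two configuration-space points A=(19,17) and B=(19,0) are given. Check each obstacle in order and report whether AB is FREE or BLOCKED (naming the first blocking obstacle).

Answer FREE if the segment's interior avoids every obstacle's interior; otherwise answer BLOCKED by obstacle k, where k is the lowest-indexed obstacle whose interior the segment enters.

Obstacle 1 [(13,1) (22,3) (24,4) (16,22)]:
  edge (13,1)–(22,3): crosses AB
  edge (22,3)–(24,4): clear
  edge (24,4)–(16,22): crosses AB
  edge (16,22)–(13,1): clear
  → BLOCKED
Obstacle 2 [(1,5) (10,4) (10,19) (4,23)]:
  edge (1,5)–(10,4): clear
  edge (10,4)–(10,19): clear
  edge (10,19)–(4,23): clear
  edge (4,23)–(1,5): clear
  midpoint (19,17/2) outside
  → clear

BLOCKED by obstacle 1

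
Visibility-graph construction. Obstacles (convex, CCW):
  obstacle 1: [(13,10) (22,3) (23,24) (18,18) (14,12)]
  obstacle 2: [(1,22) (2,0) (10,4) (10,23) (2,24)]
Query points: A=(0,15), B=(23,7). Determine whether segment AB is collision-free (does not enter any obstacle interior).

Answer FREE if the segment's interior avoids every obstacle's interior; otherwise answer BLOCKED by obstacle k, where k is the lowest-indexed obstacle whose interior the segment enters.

Obstacle 1 [(13,10) (22,3) (23,24) (18,18) (14,12)]:
  edge (13,10)–(22,3): clear
  edge (22,3)–(23,24): crosses AB
  edge (23,24)–(18,18): clear
  edge (18,18)–(14,12): clear
  edge (14,12)–(13,10): crosses AB
  → BLOCKED
Obstacle 2 [(1,22) (2,0) (10,4) (10,23) (2,24)]:
  edge (1,22)–(2,0): crosses AB
  edge (2,0)–(10,4): clear
  edge (10,4)–(10,23): crosses AB
  edge (10,23)–(2,24): clear
  edge (2,24)–(1,22): clear
  → BLOCKED

BLOCKED by obstacle 1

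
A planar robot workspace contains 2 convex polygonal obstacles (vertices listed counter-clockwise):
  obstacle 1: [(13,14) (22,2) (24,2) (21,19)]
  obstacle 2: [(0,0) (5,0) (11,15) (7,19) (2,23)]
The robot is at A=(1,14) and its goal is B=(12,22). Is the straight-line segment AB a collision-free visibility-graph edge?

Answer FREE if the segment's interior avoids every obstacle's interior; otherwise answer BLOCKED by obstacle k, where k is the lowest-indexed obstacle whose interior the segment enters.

BLOCKED by obstacle 2

Obstacle 1 [(13,14) (22,2) (24,2) (21,19)]:
  edge (13,14)–(22,2): clear
  edge (22,2)–(24,2): clear
  edge (24,2)–(21,19): clear
  edge (21,19)–(13,14): clear
  midpoint (13/2,18) outside
  → clear
Obstacle 2 [(0,0) (5,0) (11,15) (7,19) (2,23)]:
  edge (0,0)–(5,0): clear
  edge (5,0)–(11,15): clear
  edge (11,15)–(7,19): crosses AB
  edge (7,19)–(2,23): clear
  edge (2,23)–(0,0): crosses AB
  → BLOCKED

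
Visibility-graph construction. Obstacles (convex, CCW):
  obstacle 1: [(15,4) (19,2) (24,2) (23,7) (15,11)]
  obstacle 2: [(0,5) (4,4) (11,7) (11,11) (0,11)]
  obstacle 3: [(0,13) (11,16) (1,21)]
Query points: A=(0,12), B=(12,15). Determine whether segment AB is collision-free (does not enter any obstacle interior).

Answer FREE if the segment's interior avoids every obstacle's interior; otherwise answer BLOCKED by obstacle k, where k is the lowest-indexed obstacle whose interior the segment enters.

FREE

Obstacle 1 [(15,4) (19,2) (24,2) (23,7) (15,11)]:
  edge (15,4)–(19,2): clear
  edge (19,2)–(24,2): clear
  edge (24,2)–(23,7): clear
  edge (23,7)–(15,11): clear
  edge (15,11)–(15,4): clear
  midpoint (6,27/2) outside
  → clear
Obstacle 2 [(0,5) (4,4) (11,7) (11,11) (0,11)]:
  edge (0,5)–(4,4): clear
  edge (4,4)–(11,7): clear
  edge (11,7)–(11,11): clear
  edge (11,11)–(0,11): clear
  edge (0,11)–(0,5): clear
  midpoint (6,27/2) outside
  → clear
Obstacle 3 [(0,13) (11,16) (1,21)]:
  edge (0,13)–(11,16): clear
  edge (11,16)–(1,21): clear
  edge (1,21)–(0,13): clear
  midpoint (6,27/2) outside
  → clear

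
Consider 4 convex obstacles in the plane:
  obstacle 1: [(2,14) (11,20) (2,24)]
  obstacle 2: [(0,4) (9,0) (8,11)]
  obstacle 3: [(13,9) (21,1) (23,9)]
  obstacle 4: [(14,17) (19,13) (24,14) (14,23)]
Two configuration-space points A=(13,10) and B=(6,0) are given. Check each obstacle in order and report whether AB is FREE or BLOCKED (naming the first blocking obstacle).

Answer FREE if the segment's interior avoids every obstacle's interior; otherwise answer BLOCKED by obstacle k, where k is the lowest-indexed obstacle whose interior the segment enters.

Obstacle 1 [(2,14) (11,20) (2,24)]:
  edge (2,14)–(11,20): clear
  edge (11,20)–(2,24): clear
  edge (2,24)–(2,14): clear
  midpoint (19/2,5) outside
  → clear
Obstacle 2 [(0,4) (9,0) (8,11)]:
  edge (0,4)–(9,0): crosses AB
  edge (9,0)–(8,11): crosses AB
  edge (8,11)–(0,4): clear
  → BLOCKED
Obstacle 3 [(13,9) (21,1) (23,9)]:
  edge (13,9)–(21,1): clear
  edge (21,1)–(23,9): clear
  edge (23,9)–(13,9): clear
  midpoint (19/2,5) outside
  → clear
Obstacle 4 [(14,17) (19,13) (24,14) (14,23)]:
  edge (14,17)–(19,13): clear
  edge (19,13)–(24,14): clear
  edge (24,14)–(14,23): clear
  edge (14,23)–(14,17): clear
  midpoint (19/2,5) outside
  → clear

BLOCKED by obstacle 2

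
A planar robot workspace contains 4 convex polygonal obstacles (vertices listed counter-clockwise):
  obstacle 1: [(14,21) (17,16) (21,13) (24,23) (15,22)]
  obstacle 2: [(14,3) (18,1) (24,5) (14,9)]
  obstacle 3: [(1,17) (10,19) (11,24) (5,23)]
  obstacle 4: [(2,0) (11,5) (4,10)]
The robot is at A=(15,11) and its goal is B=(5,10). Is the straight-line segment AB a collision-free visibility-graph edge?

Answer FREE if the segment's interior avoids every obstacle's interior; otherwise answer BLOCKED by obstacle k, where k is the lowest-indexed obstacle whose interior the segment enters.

FREE

Obstacle 1 [(14,21) (17,16) (21,13) (24,23) (15,22)]:
  edge (14,21)–(17,16): clear
  edge (17,16)–(21,13): clear
  edge (21,13)–(24,23): clear
  edge (24,23)–(15,22): clear
  edge (15,22)–(14,21): clear
  midpoint (10,21/2) outside
  → clear
Obstacle 2 [(14,3) (18,1) (24,5) (14,9)]:
  edge (14,3)–(18,1): clear
  edge (18,1)–(24,5): clear
  edge (24,5)–(14,9): clear
  edge (14,9)–(14,3): clear
  midpoint (10,21/2) outside
  → clear
Obstacle 3 [(1,17) (10,19) (11,24) (5,23)]:
  edge (1,17)–(10,19): clear
  edge (10,19)–(11,24): clear
  edge (11,24)–(5,23): clear
  edge (5,23)–(1,17): clear
  midpoint (10,21/2) outside
  → clear
Obstacle 4 [(2,0) (11,5) (4,10)]:
  edge (2,0)–(11,5): clear
  edge (11,5)–(4,10): clear
  edge (4,10)–(2,0): clear
  midpoint (10,21/2) outside
  → clear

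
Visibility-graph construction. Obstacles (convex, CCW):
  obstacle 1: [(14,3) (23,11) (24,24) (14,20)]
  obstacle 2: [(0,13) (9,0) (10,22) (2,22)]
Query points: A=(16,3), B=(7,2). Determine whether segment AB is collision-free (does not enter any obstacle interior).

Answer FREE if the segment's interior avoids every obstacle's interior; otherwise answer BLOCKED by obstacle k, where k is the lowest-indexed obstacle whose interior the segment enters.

BLOCKED by obstacle 2

Obstacle 1 [(14,3) (23,11) (24,24) (14,20)]:
  edge (14,3)–(23,11): clear
  edge (23,11)–(24,24): clear
  edge (24,24)–(14,20): clear
  edge (14,20)–(14,3): clear
  midpoint (23/2,5/2) outside
  → clear
Obstacle 2 [(0,13) (9,0) (10,22) (2,22)]:
  edge (0,13)–(9,0): crosses AB
  edge (9,0)–(10,22): crosses AB
  edge (10,22)–(2,22): clear
  edge (2,22)–(0,13): clear
  → BLOCKED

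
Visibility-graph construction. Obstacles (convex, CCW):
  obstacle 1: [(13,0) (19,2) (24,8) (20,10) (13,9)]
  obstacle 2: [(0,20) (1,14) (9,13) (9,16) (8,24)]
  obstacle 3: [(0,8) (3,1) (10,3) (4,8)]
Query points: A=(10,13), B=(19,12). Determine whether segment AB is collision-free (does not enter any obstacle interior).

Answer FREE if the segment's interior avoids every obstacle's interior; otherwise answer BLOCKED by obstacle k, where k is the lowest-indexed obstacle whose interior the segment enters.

FREE

Obstacle 1 [(13,0) (19,2) (24,8) (20,10) (13,9)]:
  edge (13,0)–(19,2): clear
  edge (19,2)–(24,8): clear
  edge (24,8)–(20,10): clear
  edge (20,10)–(13,9): clear
  edge (13,9)–(13,0): clear
  midpoint (29/2,25/2) outside
  → clear
Obstacle 2 [(0,20) (1,14) (9,13) (9,16) (8,24)]:
  edge (0,20)–(1,14): clear
  edge (1,14)–(9,13): clear
  edge (9,13)–(9,16): clear
  edge (9,16)–(8,24): clear
  edge (8,24)–(0,20): clear
  midpoint (29/2,25/2) outside
  → clear
Obstacle 3 [(0,8) (3,1) (10,3) (4,8)]:
  edge (0,8)–(3,1): clear
  edge (3,1)–(10,3): clear
  edge (10,3)–(4,8): clear
  edge (4,8)–(0,8): clear
  midpoint (29/2,25/2) outside
  → clear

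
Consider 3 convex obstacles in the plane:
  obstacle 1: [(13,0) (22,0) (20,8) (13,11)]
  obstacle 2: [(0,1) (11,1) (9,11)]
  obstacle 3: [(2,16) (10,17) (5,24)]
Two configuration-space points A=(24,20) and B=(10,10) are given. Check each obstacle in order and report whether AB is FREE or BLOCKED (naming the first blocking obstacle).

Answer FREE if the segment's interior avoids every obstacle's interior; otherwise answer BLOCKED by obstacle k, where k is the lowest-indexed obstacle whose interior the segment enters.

FREE

Obstacle 1 [(13,0) (22,0) (20,8) (13,11)]:
  edge (13,0)–(22,0): clear
  edge (22,0)–(20,8): clear
  edge (20,8)–(13,11): clear
  edge (13,11)–(13,0): clear
  midpoint (17,15) outside
  → clear
Obstacle 2 [(0,1) (11,1) (9,11)]:
  edge (0,1)–(11,1): clear
  edge (11,1)–(9,11): clear
  edge (9,11)–(0,1): clear
  midpoint (17,15) outside
  → clear
Obstacle 3 [(2,16) (10,17) (5,24)]:
  edge (2,16)–(10,17): clear
  edge (10,17)–(5,24): clear
  edge (5,24)–(2,16): clear
  midpoint (17,15) outside
  → clear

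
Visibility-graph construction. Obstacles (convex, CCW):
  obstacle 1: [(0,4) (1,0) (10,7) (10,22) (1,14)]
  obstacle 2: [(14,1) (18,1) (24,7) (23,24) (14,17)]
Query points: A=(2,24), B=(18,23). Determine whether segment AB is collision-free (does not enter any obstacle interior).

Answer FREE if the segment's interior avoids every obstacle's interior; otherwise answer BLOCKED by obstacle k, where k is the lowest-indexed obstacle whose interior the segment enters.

FREE

Obstacle 1 [(0,4) (1,0) (10,7) (10,22) (1,14)]:
  edge (0,4)–(1,0): clear
  edge (1,0)–(10,7): clear
  edge (10,7)–(10,22): clear
  edge (10,22)–(1,14): clear
  edge (1,14)–(0,4): clear
  midpoint (10,47/2) outside
  → clear
Obstacle 2 [(14,1) (18,1) (24,7) (23,24) (14,17)]:
  edge (14,1)–(18,1): clear
  edge (18,1)–(24,7): clear
  edge (24,7)–(23,24): clear
  edge (23,24)–(14,17): clear
  edge (14,17)–(14,1): clear
  midpoint (10,47/2) outside
  → clear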